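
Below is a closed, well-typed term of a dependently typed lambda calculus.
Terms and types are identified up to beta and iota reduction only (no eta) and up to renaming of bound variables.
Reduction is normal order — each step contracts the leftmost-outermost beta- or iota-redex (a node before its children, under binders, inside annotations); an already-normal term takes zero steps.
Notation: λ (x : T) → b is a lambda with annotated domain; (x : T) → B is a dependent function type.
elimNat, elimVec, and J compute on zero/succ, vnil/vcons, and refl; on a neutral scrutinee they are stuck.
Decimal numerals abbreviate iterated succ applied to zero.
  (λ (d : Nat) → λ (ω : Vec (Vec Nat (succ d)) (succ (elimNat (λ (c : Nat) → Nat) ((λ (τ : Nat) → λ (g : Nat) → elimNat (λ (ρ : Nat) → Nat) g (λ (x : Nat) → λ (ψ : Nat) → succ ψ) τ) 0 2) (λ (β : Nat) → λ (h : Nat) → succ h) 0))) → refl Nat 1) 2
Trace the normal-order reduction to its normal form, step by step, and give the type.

normal-order reduction:
  (λ (d : Nat) → λ (ω : Vec (Vec Nat (succ d)) (succ (elimNat (λ (c : Nat) → Nat) ((λ (τ : Nat) → λ (g : Nat) → elimNat (λ (ρ : Nat) → Nat) g (λ (x : Nat) → λ (ψ : Nat) → succ ψ) τ) 0 2) (λ (β : Nat) → λ (h : Nat) → succ h) 0))) → refl Nat 1) 2
  ~> λ (d : Vec (Vec Nat 3) (succ (elimNat (λ (ω : Nat) → Nat) ((λ (c : Nat) → λ (τ : Nat) → elimNat (λ (g : Nat) → Nat) τ (λ (ρ : Nat) → λ (x : Nat) → succ x) c) 0 2) (λ (ψ : Nat) → λ (β : Nat) → succ β) 0))) → refl Nat 1
  ~> λ (d : Vec (Vec Nat 3) (succ ((λ (ω : Nat) → λ (c : Nat) → elimNat (λ (τ : Nat) → Nat) c (λ (g : Nat) → λ (ρ : Nat) → succ ρ) ω) 0 2))) → refl Nat 1
  ~> λ (d : Vec (Vec Nat 3) (succ ((λ (ω : Nat) → elimNat (λ (c : Nat) → Nat) ω (λ (τ : Nat) → λ (g : Nat) → succ g) 0) 2))) → refl Nat 1
  ~> λ (d : Vec (Vec Nat 3) (succ (elimNat (λ (ω : Nat) → Nat) 2 (λ (c : Nat) → λ (τ : Nat) → succ τ) 0))) → refl Nat 1
  ~> λ (d : Vec (Vec Nat 3) 3) → refl Nat 1
the term's type:
  (d : Vec (Vec Nat 3) 3) → Eq Nat 1 1


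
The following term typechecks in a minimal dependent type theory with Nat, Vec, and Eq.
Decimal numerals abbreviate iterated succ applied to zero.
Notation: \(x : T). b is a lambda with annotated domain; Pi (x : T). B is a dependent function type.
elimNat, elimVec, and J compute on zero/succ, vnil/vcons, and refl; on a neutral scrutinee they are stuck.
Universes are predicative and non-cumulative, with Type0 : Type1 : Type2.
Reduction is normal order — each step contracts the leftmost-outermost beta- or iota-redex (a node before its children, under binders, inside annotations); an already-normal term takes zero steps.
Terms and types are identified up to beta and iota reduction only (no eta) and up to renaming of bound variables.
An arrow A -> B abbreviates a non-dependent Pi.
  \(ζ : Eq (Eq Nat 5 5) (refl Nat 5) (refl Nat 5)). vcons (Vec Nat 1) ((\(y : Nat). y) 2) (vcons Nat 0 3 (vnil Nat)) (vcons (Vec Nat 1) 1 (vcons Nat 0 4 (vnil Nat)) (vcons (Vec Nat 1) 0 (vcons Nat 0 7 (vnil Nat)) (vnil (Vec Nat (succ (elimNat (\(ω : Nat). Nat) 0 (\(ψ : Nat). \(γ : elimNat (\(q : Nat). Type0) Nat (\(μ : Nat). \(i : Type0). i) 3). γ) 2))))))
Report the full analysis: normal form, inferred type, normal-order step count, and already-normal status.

reduced normal form:
  \(ζ : Eq (Eq Nat 5 5) (refl Nat 5) (refl Nat 5)). vcons (Vec Nat 1) 2 (vcons Nat 0 3 (vnil Nat)) (vcons (Vec Nat 1) 1 (vcons Nat 0 4 (vnil Nat)) (vcons (Vec Nat 1) 0 (vcons Nat 0 7 (vnil Nat)) (vnil (Vec Nat 1))))
type:
  Eq (Eq Nat 5 5) (refl Nat 5) (refl Nat 5) -> Vec (Vec Nat 1) 3
reduction steps (normal order): 8
started in normal form: no
first redex: a beta-redex


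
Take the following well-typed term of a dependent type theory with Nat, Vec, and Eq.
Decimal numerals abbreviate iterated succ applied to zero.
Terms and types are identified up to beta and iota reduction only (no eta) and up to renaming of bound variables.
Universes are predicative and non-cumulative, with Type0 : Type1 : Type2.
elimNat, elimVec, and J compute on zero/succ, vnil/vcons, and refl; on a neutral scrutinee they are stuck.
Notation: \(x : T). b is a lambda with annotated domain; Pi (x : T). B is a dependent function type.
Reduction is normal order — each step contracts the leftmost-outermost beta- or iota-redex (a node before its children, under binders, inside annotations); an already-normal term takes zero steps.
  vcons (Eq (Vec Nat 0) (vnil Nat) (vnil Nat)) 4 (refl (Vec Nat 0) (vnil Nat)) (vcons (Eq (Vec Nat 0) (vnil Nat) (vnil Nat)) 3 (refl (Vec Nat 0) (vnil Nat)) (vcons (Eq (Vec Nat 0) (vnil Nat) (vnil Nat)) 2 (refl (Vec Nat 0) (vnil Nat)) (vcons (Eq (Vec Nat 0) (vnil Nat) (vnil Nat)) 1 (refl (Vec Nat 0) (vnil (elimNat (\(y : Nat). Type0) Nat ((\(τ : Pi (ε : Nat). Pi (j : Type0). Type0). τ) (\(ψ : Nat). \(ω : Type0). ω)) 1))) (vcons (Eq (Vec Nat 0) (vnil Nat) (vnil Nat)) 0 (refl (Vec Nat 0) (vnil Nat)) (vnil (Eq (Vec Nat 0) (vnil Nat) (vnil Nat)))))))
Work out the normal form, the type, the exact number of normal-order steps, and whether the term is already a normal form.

reduced normal form:
  vcons (Eq (Vec Nat 0) (vnil Nat) (vnil Nat)) 4 (refl (Vec Nat 0) (vnil Nat)) (vcons (Eq (Vec Nat 0) (vnil Nat) (vnil Nat)) 3 (refl (Vec Nat 0) (vnil Nat)) (vcons (Eq (Vec Nat 0) (vnil Nat) (vnil Nat)) 2 (refl (Vec Nat 0) (vnil Nat)) (vcons (Eq (Vec Nat 0) (vnil Nat) (vnil Nat)) 1 (refl (Vec Nat 0) (vnil Nat)) (vcons (Eq (Vec Nat 0) (vnil Nat) (vnil Nat)) 0 (refl (Vec Nat 0) (vnil Nat)) (vnil (Eq (Vec Nat 0) (vnil Nat) (vnil Nat)))))))
inferred type:
  Vec (Eq (Vec Nat 0) (vnil Nat) (vnil Nat)) 5
reduction steps (normal order): 5
started in normal form: no
first redex: an elimNat iota-redex


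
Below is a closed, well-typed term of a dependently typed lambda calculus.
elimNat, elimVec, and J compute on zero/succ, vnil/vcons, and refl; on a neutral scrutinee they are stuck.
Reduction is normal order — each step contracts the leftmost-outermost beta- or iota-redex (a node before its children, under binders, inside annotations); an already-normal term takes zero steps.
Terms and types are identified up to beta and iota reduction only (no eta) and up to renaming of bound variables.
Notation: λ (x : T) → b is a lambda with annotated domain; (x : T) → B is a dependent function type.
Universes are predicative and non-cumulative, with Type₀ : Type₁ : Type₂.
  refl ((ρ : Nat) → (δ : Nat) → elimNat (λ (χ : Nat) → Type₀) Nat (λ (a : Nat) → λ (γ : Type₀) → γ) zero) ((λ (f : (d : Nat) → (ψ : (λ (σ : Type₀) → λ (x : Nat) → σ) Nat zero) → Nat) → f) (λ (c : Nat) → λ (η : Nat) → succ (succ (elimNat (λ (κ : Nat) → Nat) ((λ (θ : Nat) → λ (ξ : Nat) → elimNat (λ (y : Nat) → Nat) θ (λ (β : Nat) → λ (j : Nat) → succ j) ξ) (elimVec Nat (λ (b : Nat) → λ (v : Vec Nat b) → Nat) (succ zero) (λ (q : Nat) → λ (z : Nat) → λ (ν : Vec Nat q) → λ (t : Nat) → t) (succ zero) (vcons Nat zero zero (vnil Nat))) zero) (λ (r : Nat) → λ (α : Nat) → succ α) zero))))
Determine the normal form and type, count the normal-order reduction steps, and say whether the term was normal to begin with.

resulting normal form:
  refl ((ρ : Nat) → (δ : Nat) → Nat) (λ (χ : Nat) → λ (a : Nat) → succ (succ (succ zero)))
inferred type:
  Eq ((ρ : Nat) → (δ : Nat) → Nat) (λ (χ : Nat) → λ (a : Nat) → succ (succ (succ zero))) (λ (γ : Nat) → λ (f : Nat) → succ (succ (succ zero)))
normal-order step count: 12
already normal: no
first redex: an elimNat iota-redex


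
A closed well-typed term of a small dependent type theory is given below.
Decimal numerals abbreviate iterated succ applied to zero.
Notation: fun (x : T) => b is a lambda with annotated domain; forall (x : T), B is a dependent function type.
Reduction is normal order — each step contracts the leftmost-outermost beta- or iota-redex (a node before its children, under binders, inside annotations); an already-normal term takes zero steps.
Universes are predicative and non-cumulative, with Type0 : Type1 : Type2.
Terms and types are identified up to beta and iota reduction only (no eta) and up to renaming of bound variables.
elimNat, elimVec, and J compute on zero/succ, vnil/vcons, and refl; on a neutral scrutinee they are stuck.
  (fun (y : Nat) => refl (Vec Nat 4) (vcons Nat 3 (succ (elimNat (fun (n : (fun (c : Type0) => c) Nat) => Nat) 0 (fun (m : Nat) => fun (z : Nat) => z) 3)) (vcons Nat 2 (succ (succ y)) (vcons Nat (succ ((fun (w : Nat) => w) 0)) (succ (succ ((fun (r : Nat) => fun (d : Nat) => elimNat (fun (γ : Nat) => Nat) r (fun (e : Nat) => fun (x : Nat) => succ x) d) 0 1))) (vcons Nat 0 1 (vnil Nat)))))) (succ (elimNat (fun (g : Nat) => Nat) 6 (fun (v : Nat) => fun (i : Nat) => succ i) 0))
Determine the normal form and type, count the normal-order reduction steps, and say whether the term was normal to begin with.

normal form:
  refl (Vec Nat 4) (vcons Nat 3 1 (vcons Nat 2 9 (vcons Nat 1 3 (vcons Nat 0 1 (vnil Nat)))))
type:
  Eq (Vec Nat 4) (vcons Nat 3 1 (vcons Nat 2 9 (vcons Nat 1 3 (vcons Nat 0 1 (vnil Nat))))) (vcons Nat 3 1 (vcons Nat 2 9 (vcons Nat 1 3 (vcons Nat 0 1 (vnil Nat)))))
normal-order step count: 19
term was already normal: no
first contracted redex: a beta-redex


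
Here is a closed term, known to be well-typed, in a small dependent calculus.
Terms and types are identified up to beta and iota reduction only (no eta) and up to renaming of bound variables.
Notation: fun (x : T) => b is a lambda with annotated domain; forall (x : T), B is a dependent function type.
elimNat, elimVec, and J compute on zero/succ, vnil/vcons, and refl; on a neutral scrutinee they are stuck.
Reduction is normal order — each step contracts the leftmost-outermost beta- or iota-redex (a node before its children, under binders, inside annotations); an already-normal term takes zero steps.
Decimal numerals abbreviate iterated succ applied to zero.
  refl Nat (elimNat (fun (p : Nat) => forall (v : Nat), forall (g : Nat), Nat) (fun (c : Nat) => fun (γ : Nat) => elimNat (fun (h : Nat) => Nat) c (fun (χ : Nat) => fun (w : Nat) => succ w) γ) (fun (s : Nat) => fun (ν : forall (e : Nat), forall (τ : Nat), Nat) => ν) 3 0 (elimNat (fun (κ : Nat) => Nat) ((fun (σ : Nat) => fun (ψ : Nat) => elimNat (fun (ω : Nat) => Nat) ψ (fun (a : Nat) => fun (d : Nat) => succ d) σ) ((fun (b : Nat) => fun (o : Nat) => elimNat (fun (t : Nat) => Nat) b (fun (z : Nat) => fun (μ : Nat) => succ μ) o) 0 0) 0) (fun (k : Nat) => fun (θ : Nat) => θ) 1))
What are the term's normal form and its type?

normal form:
  refl Nat 0
inferred type:
  Eq Nat 0 0


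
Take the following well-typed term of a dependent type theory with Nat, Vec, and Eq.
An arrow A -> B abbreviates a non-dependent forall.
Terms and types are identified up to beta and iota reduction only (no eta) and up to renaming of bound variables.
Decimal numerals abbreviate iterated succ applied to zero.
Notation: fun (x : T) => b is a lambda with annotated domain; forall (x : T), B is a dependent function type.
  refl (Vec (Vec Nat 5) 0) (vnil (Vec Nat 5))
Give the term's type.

inferred type:
  Eq (Vec (Vec Nat 5) 0) (vnil (Vec Nat 5)) (vnil (Vec Nat 5))


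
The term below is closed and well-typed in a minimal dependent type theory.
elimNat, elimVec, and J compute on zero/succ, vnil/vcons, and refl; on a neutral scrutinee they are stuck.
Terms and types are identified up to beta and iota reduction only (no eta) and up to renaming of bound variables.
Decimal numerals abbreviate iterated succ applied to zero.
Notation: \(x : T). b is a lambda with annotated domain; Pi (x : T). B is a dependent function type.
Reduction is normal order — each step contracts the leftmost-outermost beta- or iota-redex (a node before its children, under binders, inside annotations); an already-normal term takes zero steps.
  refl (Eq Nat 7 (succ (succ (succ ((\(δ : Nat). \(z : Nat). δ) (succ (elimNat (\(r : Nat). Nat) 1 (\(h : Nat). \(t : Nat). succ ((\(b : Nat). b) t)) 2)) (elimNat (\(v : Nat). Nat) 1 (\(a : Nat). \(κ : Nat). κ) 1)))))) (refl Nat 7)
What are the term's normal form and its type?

reduced normal form:
  refl (Eq Nat 7 7) (refl Nat 7)
inferred type:
  Eq (Eq Nat 7 7) (refl Nat 7) (refl Nat 7)
observation: the leftmost-outermost redex is a beta-redex, and normalization takes 11 steps.


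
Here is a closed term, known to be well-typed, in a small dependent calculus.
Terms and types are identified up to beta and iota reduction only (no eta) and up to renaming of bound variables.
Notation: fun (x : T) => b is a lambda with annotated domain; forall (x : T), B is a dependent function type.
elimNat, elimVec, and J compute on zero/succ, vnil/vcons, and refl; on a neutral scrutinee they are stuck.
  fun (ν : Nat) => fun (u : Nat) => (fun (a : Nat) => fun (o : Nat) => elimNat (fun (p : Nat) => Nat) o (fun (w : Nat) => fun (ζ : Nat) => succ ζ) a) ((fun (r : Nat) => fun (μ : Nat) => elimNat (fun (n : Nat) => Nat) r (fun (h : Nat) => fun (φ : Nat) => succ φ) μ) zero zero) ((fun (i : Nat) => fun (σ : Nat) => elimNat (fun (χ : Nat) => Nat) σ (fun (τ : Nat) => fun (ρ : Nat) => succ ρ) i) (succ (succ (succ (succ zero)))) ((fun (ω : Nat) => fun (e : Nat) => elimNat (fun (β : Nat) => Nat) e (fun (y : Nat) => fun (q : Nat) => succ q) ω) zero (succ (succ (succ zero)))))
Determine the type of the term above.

type:
  forall (ν : Nat), forall (u : Nat), Nat


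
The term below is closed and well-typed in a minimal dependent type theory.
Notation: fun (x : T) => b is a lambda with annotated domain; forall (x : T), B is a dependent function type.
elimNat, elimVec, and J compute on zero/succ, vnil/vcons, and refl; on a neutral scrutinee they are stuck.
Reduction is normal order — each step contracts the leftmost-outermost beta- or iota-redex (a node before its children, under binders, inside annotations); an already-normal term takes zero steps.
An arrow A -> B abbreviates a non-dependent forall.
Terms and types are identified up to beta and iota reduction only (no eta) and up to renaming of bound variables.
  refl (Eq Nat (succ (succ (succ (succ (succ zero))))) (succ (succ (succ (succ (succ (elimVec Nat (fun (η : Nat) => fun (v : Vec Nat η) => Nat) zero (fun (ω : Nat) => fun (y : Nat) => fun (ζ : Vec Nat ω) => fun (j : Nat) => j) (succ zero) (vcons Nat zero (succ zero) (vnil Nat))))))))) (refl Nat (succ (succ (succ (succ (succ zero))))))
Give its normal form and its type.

normal form:
  refl (Eq Nat (succ (succ (succ (succ (succ zero))))) (succ (succ (succ (succ (succ zero)))))) (refl Nat (succ (succ (succ (succ (succ zero))))))
the term's type:
  Eq (Eq Nat (succ (succ (succ (succ (succ zero))))) (succ (succ (succ (succ (succ zero)))))) (refl Nat (succ (succ (succ (succ (succ zero)))))) (refl Nat (succ (succ (succ (succ (succ zero))))))
observation: 6 normal-order steps normalize the term, beginning with an elimVec iota-redex.


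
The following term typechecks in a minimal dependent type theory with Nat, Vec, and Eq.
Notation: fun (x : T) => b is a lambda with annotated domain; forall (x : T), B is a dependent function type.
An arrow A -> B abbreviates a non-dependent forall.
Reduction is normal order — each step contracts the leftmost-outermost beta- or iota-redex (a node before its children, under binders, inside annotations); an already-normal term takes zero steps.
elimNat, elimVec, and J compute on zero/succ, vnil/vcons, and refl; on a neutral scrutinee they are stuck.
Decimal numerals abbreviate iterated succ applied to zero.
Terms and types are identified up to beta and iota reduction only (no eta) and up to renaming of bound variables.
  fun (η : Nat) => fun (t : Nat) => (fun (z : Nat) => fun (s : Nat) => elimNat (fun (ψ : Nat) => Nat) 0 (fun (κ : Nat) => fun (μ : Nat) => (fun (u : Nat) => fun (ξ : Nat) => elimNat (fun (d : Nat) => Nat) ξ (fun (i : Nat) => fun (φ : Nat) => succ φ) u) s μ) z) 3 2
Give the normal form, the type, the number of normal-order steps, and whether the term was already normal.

resulting normal form:
  fun (η : Nat) => fun (t : Nat) => 6
type:
  Nat -> Nat -> Nat
normal-order step count: 39
started in normal form: no
first redex: a beta-redex


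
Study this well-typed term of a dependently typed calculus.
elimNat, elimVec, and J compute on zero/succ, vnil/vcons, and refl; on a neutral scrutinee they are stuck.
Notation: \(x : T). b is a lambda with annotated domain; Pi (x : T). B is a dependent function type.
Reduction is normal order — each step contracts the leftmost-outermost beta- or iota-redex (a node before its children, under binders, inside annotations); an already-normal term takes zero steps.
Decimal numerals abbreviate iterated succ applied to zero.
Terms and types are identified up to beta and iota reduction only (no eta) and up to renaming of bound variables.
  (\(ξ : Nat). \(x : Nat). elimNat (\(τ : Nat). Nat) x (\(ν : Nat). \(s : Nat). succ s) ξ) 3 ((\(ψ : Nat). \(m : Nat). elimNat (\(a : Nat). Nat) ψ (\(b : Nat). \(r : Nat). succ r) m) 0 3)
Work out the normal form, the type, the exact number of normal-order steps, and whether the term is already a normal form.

resulting normal form:
  6
the term's type:
  Nat
reduction steps (normal order): 24
started in normal form: no
first redex: a beta-redex


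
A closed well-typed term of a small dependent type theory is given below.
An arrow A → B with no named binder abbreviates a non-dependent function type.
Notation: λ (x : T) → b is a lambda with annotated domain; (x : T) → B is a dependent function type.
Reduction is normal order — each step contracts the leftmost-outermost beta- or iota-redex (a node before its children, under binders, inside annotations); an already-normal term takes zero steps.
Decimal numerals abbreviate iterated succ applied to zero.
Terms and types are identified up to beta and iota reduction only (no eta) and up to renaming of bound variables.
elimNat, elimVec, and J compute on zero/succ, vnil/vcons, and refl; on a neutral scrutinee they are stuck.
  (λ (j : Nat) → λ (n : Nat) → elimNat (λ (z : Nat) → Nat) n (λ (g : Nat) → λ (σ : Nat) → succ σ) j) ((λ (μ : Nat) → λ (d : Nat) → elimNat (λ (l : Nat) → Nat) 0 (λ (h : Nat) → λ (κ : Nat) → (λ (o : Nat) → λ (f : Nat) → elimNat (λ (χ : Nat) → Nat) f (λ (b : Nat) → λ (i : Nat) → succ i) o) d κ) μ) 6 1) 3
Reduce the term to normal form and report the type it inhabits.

normal form:
  9
the term's type:
  Nat


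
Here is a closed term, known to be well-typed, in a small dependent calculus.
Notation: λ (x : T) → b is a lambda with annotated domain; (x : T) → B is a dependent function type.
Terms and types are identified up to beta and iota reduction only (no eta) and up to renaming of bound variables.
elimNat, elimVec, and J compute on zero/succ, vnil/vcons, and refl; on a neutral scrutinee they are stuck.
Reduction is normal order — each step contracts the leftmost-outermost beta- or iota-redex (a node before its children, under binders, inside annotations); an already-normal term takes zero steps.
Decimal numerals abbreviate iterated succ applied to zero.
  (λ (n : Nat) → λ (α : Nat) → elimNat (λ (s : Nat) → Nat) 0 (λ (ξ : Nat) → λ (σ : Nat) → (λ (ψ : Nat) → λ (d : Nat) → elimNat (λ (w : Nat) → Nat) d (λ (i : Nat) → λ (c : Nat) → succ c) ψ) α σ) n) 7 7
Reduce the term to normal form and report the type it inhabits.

normal form:
  49
the term's type:
  Nat


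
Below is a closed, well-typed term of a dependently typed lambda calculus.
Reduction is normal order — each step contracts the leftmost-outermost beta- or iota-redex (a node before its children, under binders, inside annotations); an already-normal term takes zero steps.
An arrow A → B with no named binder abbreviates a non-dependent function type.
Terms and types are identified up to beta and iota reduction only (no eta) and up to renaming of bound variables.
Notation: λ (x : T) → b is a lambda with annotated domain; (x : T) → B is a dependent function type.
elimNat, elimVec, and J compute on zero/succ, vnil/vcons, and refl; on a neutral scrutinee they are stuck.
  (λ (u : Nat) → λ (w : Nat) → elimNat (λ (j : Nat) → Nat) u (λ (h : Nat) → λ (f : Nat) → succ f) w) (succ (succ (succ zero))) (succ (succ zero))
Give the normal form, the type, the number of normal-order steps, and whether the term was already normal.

reduced normal form:
  succ (succ (succ (succ (succ zero))))
the term's type:
  Nat
reduction steps (normal order): 9
started in normal form: no
first contracted redex: a beta-redex


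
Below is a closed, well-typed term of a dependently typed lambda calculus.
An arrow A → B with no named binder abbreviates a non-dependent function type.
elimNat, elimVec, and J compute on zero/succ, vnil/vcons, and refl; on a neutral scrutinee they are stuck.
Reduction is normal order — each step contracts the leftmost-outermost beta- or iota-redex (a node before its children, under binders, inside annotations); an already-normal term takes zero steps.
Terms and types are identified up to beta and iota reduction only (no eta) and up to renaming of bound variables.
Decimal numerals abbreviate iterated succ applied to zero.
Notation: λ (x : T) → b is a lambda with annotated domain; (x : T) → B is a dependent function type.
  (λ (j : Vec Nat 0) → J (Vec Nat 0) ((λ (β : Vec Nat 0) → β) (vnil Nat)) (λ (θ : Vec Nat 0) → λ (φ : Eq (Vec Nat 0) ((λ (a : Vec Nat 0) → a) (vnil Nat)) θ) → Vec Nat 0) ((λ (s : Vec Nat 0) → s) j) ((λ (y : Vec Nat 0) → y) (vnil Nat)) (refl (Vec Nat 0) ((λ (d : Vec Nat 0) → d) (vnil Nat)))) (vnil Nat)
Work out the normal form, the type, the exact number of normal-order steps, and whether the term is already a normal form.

reduced normal form:
  vnil Nat
inferred type:
  Vec Nat 0
reduction steps (normal order): 3
started in normal form: no
first contracted redex: a beta-redex


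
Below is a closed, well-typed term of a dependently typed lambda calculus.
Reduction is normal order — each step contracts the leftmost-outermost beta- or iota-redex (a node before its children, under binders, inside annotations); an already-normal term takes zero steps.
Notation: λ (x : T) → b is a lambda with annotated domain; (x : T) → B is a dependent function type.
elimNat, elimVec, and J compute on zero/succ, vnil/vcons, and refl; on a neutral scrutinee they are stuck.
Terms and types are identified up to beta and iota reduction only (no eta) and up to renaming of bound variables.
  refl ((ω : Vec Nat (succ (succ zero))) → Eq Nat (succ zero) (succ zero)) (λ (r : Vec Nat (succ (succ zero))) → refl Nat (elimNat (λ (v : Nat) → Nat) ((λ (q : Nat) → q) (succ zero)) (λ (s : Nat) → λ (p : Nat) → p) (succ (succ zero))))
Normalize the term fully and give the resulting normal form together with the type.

resulting normal form:
  refl ((ω : Vec Nat (succ (succ zero))) → Eq Nat (succ zero) (succ zero)) (λ (r : Vec Nat (succ (succ zero))) → refl Nat (succ zero))
inferred type:
  Eq ((ω : Vec Nat (succ (succ zero))) → Eq Nat (succ zero) (succ zero)) (λ (r : Vec Nat (succ (succ zero))) → refl Nat (succ zero)) (λ (v : Vec Nat (succ (succ zero))) → refl Nat (succ zero))


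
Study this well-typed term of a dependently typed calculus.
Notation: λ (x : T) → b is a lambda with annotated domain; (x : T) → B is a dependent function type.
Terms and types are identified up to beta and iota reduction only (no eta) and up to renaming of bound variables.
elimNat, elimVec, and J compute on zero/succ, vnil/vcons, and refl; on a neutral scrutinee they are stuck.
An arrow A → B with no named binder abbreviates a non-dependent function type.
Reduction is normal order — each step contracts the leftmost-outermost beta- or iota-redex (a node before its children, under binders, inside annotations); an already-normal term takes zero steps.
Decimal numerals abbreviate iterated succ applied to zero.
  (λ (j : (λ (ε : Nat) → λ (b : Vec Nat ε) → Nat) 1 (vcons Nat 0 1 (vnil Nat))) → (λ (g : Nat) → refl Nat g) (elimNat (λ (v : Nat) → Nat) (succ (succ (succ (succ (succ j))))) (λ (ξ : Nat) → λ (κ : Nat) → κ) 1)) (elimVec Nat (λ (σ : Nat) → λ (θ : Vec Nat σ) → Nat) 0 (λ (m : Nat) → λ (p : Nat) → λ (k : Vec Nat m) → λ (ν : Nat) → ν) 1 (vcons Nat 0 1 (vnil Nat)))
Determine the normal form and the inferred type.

reduced normal form:
  refl Nat 5
the term's type:
  Eq Nat 5 5


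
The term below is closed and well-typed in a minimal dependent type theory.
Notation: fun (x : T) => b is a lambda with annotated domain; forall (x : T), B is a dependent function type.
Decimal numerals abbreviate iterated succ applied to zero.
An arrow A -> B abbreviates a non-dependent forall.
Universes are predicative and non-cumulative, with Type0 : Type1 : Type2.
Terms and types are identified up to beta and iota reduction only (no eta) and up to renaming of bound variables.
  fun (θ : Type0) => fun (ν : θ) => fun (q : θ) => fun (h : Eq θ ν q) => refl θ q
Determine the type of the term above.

the term's type:
  forall (θ : Type0), forall (ν : θ), forall (q : θ), Eq θ ν q -> Eq θ q q


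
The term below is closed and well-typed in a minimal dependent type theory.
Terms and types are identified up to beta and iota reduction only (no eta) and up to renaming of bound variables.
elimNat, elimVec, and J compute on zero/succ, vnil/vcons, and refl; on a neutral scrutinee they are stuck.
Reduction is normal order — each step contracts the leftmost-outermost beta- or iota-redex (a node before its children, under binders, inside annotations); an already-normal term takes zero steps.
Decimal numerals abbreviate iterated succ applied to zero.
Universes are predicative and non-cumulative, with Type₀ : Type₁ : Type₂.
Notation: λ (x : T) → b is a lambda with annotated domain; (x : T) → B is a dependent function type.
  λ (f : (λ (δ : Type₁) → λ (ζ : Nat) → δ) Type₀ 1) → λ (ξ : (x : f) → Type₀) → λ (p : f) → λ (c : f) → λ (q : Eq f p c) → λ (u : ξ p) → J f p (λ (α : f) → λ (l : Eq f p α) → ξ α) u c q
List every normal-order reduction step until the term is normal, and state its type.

normal-order reduction:
  λ (f : (λ (δ : Type₁) → λ (ζ : Nat) → δ) Type₀ 1) → λ (ξ : (x : f) → Type₀) → λ (p : f) → λ (c : f) → λ (q : Eq f p c) → λ (u : ξ p) → J f p (λ (α : f) → λ (l : Eq f p α) → ξ α) u c q
  ~> λ (f : (λ (δ : Nat) → Type₀) 1) → λ (ζ : (ξ : f) → Type₀) → λ (x : f) → λ (p : f) → λ (c : Eq f x p) → λ (q : ζ x) → J f x (λ (u : f) → λ (α : Eq f x u) → ζ u) q p c
  ~> λ (f : Type₀) → λ (δ : (ζ : f) → Type₀) → λ (ξ : f) → λ (x : f) → λ (p : Eq f ξ x) → λ (c : δ ξ) → J f ξ (λ (q : f) → λ (u : Eq f ξ q) → δ q) c x p
the term's type:
  (f : Type₀) → (δ : (ζ : f) → Type₀) → (ξ : f) → (x : f) → (p : Eq f ξ x) → (c : δ ξ) → δ x


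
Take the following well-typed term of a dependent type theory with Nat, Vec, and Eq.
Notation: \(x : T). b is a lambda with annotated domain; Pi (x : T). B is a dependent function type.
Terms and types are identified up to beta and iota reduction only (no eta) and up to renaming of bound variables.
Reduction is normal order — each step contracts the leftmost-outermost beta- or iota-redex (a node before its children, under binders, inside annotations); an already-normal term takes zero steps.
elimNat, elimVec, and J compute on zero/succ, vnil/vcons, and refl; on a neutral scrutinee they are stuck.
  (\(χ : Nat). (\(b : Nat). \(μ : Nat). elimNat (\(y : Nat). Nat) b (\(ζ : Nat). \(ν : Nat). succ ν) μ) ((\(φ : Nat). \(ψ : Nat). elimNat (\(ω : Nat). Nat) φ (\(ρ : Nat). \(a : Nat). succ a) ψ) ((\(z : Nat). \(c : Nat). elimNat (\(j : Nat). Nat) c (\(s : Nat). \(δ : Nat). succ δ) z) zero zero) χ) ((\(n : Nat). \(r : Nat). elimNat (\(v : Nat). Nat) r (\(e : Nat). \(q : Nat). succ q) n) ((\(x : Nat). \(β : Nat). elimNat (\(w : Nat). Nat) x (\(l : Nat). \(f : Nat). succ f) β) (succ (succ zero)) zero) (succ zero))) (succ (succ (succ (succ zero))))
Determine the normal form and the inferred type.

normal form:
  succ (succ (succ (succ (succ (succ (succ zero))))))
type:
  Nat
observation: the first redex contracted is a beta-redex; the normal form is reached in 43 normal-order steps.


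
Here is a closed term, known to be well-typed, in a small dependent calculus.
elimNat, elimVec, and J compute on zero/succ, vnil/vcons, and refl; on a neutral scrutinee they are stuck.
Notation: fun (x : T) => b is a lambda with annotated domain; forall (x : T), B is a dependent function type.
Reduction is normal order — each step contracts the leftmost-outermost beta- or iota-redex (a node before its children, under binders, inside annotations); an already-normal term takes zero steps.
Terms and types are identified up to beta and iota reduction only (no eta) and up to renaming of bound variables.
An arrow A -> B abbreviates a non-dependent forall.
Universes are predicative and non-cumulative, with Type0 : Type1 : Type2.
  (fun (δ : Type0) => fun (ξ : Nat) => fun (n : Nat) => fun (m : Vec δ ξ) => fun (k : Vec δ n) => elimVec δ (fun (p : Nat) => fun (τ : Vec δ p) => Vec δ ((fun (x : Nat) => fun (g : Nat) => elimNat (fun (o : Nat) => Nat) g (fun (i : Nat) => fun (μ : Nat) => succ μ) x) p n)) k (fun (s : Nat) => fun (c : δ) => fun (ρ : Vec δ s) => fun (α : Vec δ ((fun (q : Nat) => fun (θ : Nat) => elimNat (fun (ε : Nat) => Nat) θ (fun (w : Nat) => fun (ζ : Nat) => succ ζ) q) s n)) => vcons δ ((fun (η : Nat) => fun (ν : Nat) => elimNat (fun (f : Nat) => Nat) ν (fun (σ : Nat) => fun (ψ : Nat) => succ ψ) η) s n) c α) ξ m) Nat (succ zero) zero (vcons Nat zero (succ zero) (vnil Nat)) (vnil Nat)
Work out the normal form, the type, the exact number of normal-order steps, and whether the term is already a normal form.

resulting normal form:
  vcons Nat zero (succ zero) (vnil Nat)
type:
  Vec Nat (succ zero)
normal-order step count: 14
started in normal form: no
first redex: a beta-redex


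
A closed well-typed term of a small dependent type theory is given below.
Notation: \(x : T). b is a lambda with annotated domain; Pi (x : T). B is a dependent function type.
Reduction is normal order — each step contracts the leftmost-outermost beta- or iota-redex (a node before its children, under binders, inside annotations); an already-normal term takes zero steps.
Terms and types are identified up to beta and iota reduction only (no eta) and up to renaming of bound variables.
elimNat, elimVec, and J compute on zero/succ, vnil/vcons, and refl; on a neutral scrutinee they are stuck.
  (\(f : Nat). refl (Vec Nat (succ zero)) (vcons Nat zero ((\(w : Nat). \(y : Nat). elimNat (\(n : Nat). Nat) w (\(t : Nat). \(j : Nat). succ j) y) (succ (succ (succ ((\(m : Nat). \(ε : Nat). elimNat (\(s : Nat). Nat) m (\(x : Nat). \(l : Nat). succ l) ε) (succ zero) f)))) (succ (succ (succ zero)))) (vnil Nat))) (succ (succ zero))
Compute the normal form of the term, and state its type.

normal form:
  refl (Vec Nat (succ zero)) (vcons Nat zero (succ (succ (succ (succ (succ (succ (succ (succ (succ zero))))))))) (vnil Nat))
inferred type:
  Eq (Vec Nat (succ zero)) (vcons Nat zero (succ (succ (succ (succ (succ (succ (succ (succ (succ zero))))))))) (vnil Nat)) (vcons Nat zero (succ (succ (succ (succ (succ (succ (succ (succ (succ zero))))))))) (vnil Nat))


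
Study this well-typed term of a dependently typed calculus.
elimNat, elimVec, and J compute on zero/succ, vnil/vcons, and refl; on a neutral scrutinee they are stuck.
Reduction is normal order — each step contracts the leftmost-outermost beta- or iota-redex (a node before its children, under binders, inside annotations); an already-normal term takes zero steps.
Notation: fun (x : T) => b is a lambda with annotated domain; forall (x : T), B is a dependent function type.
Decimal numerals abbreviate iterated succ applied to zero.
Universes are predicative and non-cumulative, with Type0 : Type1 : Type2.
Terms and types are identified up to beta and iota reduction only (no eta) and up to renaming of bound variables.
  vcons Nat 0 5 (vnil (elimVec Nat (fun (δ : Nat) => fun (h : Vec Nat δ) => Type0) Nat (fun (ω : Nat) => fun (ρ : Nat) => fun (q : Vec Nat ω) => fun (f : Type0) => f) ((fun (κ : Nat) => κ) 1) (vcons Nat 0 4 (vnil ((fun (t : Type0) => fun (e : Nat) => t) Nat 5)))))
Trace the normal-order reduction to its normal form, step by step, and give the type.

normal-order reduction sequence:
  vcons Nat 0 5 (vnil (elimVec Nat (fun (δ : Nat) => fun (h : Vec Nat δ) => Type0) Nat (fun (ω : Nat) => fun (ρ : Nat) => fun (q : Vec Nat ω) => fun (f : Type0) => f) ((fun (κ : Nat) => κ) 1) (vcons Nat 0 4 (vnil ((fun (t : Type0) => fun (e : Nat) => t) Nat 5)))))
  ~> vcons Nat 0 5 (vnil ((fun (δ : Nat) => fun (h : Nat) => fun (ω : Vec Nat δ) => fun (ρ : Type0) => ρ) 0 4 (vnil ((fun (q : Type0) => fun (f : Nat) => q) Nat 5)) (elimVec Nat (fun (κ : Nat) => fun (t : Vec Nat κ) => Type0) Nat (fun (e : Nat) => fun (o : Nat) => fun (k : Vec Nat e) => fun (β : Type0) => β) 0 (vnil ((fun (σ : Type0) => fun (d : Nat) => σ) Nat 5)))))
  ~> vcons Nat 0 5 (vnil ((fun (δ : Nat) => fun (h : Vec Nat 0) => fun (ω : Type0) => ω) 4 (vnil ((fun (ρ : Type0) => fun (q : Nat) => ρ) Nat 5)) (elimVec Nat (fun (f : Nat) => fun (κ : Vec Nat f) => Type0) Nat (fun (t : Nat) => fun (e : Nat) => fun (o : Vec Nat t) => fun (k : Type0) => k) 0 (vnil ((fun (β : Type0) => fun (σ : Nat) => β) Nat 5)))))
  ~> vcons Nat 0 5 (vnil ((fun (δ : Vec Nat 0) => fun (h : Type0) => h) (vnil ((fun (ω : Type0) => fun (ρ : Nat) => ω) Nat 5)) (elimVec Nat (fun (q : Nat) => fun (f : Vec Nat q) => Type0) Nat (fun (κ : Nat) => fun (t : Nat) => fun (e : Vec Nat κ) => fun (o : Type0) => o) 0 (vnil ((fun (k : Type0) => fun (β : Nat) => k) Nat 5)))))
  ~> vcons Nat 0 5 (vnil ((fun (δ : Type0) => δ) (elimVec Nat (fun (h : Nat) => fun (ω : Vec Nat h) => Type0) Nat (fun (ρ : Nat) => fun (q : Nat) => fun (f : Vec Nat ρ) => fun (κ : Type0) => κ) 0 (vnil ((fun (t : Type0) => fun (e : Nat) => t) Nat 5)))))
  ~> vcons Nat 0 5 (vnil (elimVec Nat (fun (δ : Nat) => fun (h : Vec Nat δ) => Type0) Nat (fun (ω : Nat) => fun (ρ : Nat) => fun (q : Vec Nat ω) => fun (f : Type0) => f) 0 (vnil ((fun (κ : Type0) => fun (t : Nat) => κ) Nat 5))))
  ~> vcons Nat 0 5 (vnil Nat)
inferred type:
  Vec Nat 1


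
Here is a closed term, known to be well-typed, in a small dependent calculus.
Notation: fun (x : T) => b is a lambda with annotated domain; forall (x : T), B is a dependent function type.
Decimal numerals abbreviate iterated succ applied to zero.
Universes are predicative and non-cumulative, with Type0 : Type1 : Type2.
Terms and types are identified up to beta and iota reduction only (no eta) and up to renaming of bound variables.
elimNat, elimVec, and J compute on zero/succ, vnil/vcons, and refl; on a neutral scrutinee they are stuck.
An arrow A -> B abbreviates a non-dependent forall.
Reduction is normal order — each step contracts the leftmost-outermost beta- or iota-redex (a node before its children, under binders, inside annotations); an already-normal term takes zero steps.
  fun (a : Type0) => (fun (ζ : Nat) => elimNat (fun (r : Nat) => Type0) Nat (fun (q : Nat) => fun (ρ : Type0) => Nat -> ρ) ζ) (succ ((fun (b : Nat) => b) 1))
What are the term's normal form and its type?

reduced normal form:
  fun (a : Type0) => Nat -> Nat -> Nat
type:
  Type0 -> Type0
observation: the first redex contracted is a beta-redex; the normal form is reached in 9 normal-order steps.


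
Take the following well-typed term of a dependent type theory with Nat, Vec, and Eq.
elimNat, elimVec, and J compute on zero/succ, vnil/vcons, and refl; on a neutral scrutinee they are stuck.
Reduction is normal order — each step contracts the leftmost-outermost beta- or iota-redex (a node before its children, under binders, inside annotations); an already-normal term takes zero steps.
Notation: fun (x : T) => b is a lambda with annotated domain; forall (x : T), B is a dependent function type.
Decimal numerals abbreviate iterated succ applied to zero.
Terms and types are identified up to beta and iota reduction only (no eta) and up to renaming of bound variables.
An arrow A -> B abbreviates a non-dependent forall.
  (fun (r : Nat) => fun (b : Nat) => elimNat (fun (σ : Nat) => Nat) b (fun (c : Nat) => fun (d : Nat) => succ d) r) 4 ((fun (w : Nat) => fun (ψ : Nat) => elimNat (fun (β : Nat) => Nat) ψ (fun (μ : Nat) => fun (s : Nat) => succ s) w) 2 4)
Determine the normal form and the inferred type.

normal form:
  10
type:
  Nat


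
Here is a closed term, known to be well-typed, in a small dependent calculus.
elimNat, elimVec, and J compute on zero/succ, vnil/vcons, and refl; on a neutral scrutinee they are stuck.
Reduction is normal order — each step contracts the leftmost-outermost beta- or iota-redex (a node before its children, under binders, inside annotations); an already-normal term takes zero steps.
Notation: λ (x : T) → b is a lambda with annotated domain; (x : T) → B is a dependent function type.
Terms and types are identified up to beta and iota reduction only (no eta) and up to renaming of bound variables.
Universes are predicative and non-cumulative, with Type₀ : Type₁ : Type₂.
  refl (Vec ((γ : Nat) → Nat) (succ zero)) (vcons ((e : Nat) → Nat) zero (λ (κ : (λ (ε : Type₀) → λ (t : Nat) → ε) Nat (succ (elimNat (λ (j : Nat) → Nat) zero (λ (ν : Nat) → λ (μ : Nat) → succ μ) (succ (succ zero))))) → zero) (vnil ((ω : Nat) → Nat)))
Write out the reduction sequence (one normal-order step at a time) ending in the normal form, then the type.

normal-order reduction sequence:
  refl (Vec ((γ : Nat) → Nat) (succ zero)) (vcons ((e : Nat) → Nat) zero (λ (κ : (λ (ε : Type₀) → λ (t : Nat) → ε) Nat (succ (elimNat (λ (j : Nat) → Nat) zero (λ (ν : Nat) → λ (μ : Nat) → succ μ) (succ (succ zero))))) → zero) (vnil ((ω : Nat) → Nat)))
  ~> refl (Vec ((γ : Nat) → Nat) (succ zero)) (vcons ((e : Nat) → Nat) zero (λ (κ : (λ (ε : Nat) → Nat) (succ (elimNat (λ (t : Nat) → Nat) zero (λ (j : Nat) → λ (ν : Nat) → succ ν) (succ (succ zero))))) → zero) (vnil ((μ : Nat) → Nat)))
  ~> refl (Vec ((γ : Nat) → Nat) (succ zero)) (vcons ((e : Nat) → Nat) zero (λ (κ : Nat) → zero) (vnil ((ε : Nat) → Nat)))
inferred type:
  Eq (Vec ((γ : Nat) → Nat) (succ zero)) (vcons ((e : Nat) → Nat) zero (λ (κ : Nat) → zero) (vnil ((ε : Nat) → Nat))) (vcons ((t : Nat) → Nat) zero (λ (j : Nat) → zero) (vnil ((ν : Nat) → Nat)))


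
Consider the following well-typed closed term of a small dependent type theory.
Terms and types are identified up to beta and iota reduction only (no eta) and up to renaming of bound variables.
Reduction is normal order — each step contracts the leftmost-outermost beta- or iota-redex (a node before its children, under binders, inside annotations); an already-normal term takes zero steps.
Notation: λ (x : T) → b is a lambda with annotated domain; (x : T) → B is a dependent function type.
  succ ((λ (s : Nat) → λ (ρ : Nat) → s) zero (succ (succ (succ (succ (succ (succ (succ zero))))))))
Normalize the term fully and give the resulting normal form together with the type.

normal form:
  succ zero
inferred type:
  Nat
observation: 2 normal-order steps normalize the term, beginning with a beta-redex.


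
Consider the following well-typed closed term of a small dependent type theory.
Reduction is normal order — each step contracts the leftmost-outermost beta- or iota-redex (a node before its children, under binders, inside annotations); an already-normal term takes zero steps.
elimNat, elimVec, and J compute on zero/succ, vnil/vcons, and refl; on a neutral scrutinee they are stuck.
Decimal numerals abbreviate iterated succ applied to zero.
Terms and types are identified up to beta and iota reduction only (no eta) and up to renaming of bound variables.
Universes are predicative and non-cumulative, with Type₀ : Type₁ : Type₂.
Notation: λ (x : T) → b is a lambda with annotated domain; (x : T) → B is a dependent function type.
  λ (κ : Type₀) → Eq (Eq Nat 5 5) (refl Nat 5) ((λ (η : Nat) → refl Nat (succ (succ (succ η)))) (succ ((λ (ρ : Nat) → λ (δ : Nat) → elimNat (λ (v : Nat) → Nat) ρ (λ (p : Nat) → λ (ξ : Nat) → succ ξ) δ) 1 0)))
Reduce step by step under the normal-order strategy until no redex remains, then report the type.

reduction (normal order):
  λ (κ : Type₀) → Eq (Eq Nat 5 5) (refl Nat 5) ((λ (η : Nat) → refl Nat (succ (succ (succ η)))) (succ ((λ (ρ : Nat) → λ (δ : Nat) → elimNat (λ (v : Nat) → Nat) ρ (λ (p : Nat) → λ (ξ : Nat) → succ ξ) δ) 1 0)))
  ~> λ (κ : Type₀) → Eq (Eq Nat 5 5) (refl Nat 5) (refl Nat (succ (succ (succ (succ ((λ (η : Nat) → λ (ρ : Nat) → elimNat (λ (δ : Nat) → Nat) η (λ (v : Nat) → λ (p : Nat) → succ p) ρ) 1 0))))))
  ~> λ (κ : Type₀) → Eq (Eq Nat 5 5) (refl Nat 5) (refl Nat (succ (succ (succ (succ ((λ (η : Nat) → elimNat (λ (ρ : Nat) → Nat) 1 (λ (δ : Nat) → λ (v : Nat) → succ v) η) 0))))))
  ~> λ (κ : Type₀) → Eq (Eq Nat 5 5) (refl Nat 5) (refl Nat (succ (succ (succ (succ (elimNat (λ (η : Nat) → Nat) 1 (λ (ρ : Nat) → λ (δ : Nat) → succ δ) 0))))))
  ~> λ (κ : Type₀) → Eq (Eq Nat 5 5) (refl Nat 5) (refl Nat 5)
inferred type:
  (κ : Type₀) → Type₀
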